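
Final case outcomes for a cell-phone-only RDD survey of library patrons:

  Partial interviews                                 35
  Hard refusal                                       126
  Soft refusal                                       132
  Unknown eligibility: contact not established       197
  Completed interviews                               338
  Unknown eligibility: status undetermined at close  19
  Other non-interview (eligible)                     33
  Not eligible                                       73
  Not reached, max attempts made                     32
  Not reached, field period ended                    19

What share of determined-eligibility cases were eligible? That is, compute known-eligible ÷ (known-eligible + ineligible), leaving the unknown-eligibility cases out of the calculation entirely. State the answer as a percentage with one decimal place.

Refusals = 126 + 132 = 258
Never reached = 19 + 32 = 51
Undetermined eligibility = 197 + 19 = 216
Known eligible: 338 + 35 + 258 + 51 + 33 = 715
e = 715 / (715 + 73) = 715 / 788 = 0.9074

90.7%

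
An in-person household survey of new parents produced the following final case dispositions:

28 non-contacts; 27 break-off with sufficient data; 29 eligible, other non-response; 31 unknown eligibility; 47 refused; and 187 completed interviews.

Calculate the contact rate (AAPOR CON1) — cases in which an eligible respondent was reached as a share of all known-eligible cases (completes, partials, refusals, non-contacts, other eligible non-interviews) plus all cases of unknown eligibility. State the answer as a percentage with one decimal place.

Numerator: 187 + 27 + 47 + 29 = 290
Denom: 187 + 27 + 47 + 28 + 29 + 31 = 349
CON1 = 290 / 349 = 0.8309

83.1%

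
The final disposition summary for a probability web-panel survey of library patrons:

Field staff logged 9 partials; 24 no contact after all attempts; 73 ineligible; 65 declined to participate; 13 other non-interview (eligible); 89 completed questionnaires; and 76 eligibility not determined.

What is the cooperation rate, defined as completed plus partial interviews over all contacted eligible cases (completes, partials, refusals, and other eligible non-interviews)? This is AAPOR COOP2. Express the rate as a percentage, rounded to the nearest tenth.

Numerator → 89 + 9 = 98
Base → 89 + 9 + 65 + 13 = 176
COOP2 = 98 / 176 = 0.5568

55.7%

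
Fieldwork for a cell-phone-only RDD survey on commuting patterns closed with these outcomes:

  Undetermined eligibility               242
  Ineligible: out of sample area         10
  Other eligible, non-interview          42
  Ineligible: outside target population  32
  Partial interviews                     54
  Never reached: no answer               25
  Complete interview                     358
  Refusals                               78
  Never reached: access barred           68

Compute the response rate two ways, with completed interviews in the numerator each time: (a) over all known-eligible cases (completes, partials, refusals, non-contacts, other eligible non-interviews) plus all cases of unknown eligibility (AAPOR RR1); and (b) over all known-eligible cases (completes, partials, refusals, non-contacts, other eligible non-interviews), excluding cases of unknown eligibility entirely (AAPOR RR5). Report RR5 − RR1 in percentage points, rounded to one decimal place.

Non-contacts = 25 + 68 = 93
Ineligible = 32 + 10 = 42
Numerator = 358
Denom = 358 + 54 + 78 + 93 + 42 + 242 = 867
RR1 = 358 / 867 = 0.4129
Denom = 358 + 54 + 78 + 93 + 42 = 625
RR5 = 358 / 625 = 0.5728
Difference = 57.28 − 41.29 = 15.99 percentage points

16.0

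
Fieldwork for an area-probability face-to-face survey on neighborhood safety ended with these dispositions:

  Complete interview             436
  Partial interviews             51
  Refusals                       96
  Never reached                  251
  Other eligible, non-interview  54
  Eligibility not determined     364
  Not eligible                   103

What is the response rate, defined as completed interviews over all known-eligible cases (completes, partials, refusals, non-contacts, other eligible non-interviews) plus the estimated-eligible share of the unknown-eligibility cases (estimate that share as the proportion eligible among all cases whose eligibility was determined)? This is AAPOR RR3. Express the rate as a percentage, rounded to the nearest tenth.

Numerator: 436
Determined eligible: 436 + 51 + 96 + 251 + 54 = 888
e = 888 / (888 + 103) = 888 / 991 = 0.8961
Estimated eligible among unknowns: 0.8961 × 364 = 326.18
Base: 888 + 326.18 = 1214.18
RR3 = 436 / 1214.18 = 0.3591

35.9%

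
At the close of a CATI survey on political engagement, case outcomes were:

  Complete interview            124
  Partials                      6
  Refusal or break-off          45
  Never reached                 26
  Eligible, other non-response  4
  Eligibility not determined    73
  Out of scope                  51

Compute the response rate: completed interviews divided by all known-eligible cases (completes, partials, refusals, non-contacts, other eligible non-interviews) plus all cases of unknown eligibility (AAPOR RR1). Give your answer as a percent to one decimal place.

44.6%

Numerator = 124
Denom = 124 + 6 + 45 + 26 + 4 + 73 = 278
RR1 = 124 / 278 = 0.4460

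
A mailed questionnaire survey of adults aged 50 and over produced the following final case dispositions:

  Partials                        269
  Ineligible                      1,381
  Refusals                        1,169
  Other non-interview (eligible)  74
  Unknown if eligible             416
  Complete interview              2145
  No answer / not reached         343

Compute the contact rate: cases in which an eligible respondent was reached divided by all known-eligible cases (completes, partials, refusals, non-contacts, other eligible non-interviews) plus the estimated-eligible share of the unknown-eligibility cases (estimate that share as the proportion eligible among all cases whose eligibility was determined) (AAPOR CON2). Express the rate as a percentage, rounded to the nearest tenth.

Num: 2145 + 269 + 1169 + 74 = 3657
Determined eligible: 2145 + 269 + 1169 + 343 + 74 = 4000
e = 4000 / (4000 + 1381) = 4000 / 5381 = 0.7434
e × U: 0.7434 × 416 = 309.25
Denom: 4000 + 309.25 = 4309.25
CON2 = 3657 / 4309.25 = 0.8486

84.9%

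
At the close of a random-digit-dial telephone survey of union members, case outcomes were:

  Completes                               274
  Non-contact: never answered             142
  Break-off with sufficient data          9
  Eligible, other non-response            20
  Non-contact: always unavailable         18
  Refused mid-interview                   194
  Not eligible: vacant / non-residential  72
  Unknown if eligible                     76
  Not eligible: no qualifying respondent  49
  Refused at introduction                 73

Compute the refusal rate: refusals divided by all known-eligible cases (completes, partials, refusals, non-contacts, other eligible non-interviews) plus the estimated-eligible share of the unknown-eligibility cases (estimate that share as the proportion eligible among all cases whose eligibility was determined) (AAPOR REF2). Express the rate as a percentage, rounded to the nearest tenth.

Refusal or break-off = 73 + 194 = 267
No answer / not reached = 142 + 18 = 160
Not eligible = 49 + 72 = 121
Num → 267
Determined eligible → 274 + 9 + 267 + 160 + 20 = 730
e = 730 / (730 + 121) = 730 / 851 = 0.8578
Eligible share of unknowns → 0.8578 × 76 = 65.19
Denominator → 730 + 65.19 = 795.19
REF2 = 267 / 795.19 = 0.3358

33.6%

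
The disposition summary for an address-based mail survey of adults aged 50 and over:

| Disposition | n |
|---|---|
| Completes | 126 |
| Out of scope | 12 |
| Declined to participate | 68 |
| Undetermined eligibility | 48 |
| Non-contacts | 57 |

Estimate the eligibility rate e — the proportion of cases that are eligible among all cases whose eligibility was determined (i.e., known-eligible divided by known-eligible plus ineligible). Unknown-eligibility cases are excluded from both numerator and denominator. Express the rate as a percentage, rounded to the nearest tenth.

Known eligible = 126 + 68 + 57 = 251
e = 251 / (251 + 12) = 251 / 263 = 0.9544

95.4%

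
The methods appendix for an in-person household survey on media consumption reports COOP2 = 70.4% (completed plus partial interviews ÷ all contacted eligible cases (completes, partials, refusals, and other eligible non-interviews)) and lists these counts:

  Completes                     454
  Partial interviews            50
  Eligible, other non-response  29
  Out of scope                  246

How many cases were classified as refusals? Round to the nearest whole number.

Numerator: 454 + 50 = 504
COOP2 = 504 / D = 0.704
D = 504 / 0.704 = 715.9
Remaining denominator categories sum to 533
refusals = 715.9 − 533 ≈ 183

183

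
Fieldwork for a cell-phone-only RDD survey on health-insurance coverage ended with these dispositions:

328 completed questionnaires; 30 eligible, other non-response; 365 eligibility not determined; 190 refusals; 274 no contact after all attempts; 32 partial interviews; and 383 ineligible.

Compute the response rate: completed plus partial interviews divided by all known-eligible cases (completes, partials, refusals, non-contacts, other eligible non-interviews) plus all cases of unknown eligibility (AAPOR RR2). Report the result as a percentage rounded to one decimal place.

29.5%

Numerator → 328 + 32 = 360
Denom → 328 + 32 + 190 + 274 + 30 + 365 = 1219
RR2 = 360 / 1219 = 0.2953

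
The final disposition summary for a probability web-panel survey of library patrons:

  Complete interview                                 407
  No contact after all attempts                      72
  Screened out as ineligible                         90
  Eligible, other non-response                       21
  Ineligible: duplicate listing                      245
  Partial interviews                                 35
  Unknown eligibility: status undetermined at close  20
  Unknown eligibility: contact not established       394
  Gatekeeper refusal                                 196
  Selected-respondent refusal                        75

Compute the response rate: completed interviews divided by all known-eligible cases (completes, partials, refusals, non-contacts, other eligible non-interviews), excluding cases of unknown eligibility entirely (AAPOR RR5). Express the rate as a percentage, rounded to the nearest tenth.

50.5%

Refusal or break-off = 196 + 75 = 271
Undetermined eligibility = 394 + 20 = 414
Out of scope = 90 + 245 = 335
Top: 407
Denominator: 407 + 35 + 271 + 72 + 21 = 806
RR5 = 407 / 806 = 0.5050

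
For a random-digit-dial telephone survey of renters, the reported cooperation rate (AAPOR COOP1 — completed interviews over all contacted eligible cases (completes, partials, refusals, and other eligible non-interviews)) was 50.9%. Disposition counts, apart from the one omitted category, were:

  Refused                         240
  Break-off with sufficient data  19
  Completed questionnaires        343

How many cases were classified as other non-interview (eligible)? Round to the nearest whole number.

72

COOP1 = 343 / D = 0.509
D = 343 / 0.509 = 673.9
Other denominator terms total 602
other non-interview (eligible) = 673.9 − 602 ≈ 72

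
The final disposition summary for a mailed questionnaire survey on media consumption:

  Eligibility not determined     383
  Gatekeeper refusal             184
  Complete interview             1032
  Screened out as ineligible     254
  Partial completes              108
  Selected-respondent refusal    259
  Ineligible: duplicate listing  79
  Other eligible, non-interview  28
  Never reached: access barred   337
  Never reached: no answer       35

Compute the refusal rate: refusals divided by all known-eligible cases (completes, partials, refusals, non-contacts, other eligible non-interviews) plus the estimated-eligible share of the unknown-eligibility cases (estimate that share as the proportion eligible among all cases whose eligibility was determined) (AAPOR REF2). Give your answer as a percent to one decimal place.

Declined to participate = 184 + 259 = 443
Non-contacts = 35 + 337 = 372
Out of scope = 254 + 79 = 333
Num: 443
Determined eligible: 1032 + 108 + 443 + 372 + 28 = 1983
e = 1983 / (1983 + 333) = 1983 / 2316 = 0.8562
Estimated eligible among unknowns: 0.8562 × 383 = 327.92
Denom: 1983 + 327.92 = 2310.92
REF2 = 443 / 2310.92 = 0.1917

19.2%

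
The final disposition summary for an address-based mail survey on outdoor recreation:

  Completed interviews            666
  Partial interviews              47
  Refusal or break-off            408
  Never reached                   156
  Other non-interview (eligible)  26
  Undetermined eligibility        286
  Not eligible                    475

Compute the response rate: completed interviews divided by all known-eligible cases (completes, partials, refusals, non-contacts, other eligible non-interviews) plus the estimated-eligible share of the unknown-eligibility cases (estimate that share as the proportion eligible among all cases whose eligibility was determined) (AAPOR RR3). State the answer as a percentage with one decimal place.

Numerator = 666
Determined eligible = 666 + 47 + 408 + 156 + 26 = 1303
e = 1303 / (1303 + 475) = 1303 / 1778 = 0.7328
e × U = 0.7328 × 286 = 209.58
Denominator = 1303 + 209.58 = 1512.58
RR3 = 666 / 1512.58 = 0.4403

44.0%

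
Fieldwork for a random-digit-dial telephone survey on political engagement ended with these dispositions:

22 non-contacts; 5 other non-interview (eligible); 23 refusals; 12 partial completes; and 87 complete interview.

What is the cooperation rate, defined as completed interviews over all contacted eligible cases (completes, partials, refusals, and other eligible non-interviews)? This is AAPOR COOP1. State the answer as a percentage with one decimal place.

68.5%

Top → 87
Denominator → 87 + 12 + 23 + 5 = 127
COOP1 = 87 / 127 = 0.6850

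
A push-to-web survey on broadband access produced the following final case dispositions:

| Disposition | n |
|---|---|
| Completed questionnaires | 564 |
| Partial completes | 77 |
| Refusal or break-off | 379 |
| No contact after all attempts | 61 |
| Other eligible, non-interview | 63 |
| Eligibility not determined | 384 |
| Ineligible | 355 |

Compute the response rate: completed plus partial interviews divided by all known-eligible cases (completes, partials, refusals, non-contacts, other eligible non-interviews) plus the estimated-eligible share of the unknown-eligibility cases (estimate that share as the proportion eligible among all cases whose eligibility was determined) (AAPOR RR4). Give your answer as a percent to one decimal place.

44.6%

Num = 564 + 77 = 641
Known eligible = 564 + 77 + 379 + 61 + 63 = 1144
e = 1144 / (1144 + 355) = 1144 / 1499 = 0.7632
Eligible share of unknowns = 0.7632 × 384 = 293.07
Denom = 1144 + 293.07 = 1437.07
RR4 = 641 / 1437.07 = 0.4460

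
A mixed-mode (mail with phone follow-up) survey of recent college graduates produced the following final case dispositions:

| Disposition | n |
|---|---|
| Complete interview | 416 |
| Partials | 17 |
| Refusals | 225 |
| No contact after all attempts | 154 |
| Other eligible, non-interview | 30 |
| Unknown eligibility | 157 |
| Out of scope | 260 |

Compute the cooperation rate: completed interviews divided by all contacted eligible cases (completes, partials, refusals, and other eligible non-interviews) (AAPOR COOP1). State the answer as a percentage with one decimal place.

Numerator: 416
Denominator: 416 + 17 + 225 + 30 = 688
COOP1 = 416 / 688 = 0.6047

60.5%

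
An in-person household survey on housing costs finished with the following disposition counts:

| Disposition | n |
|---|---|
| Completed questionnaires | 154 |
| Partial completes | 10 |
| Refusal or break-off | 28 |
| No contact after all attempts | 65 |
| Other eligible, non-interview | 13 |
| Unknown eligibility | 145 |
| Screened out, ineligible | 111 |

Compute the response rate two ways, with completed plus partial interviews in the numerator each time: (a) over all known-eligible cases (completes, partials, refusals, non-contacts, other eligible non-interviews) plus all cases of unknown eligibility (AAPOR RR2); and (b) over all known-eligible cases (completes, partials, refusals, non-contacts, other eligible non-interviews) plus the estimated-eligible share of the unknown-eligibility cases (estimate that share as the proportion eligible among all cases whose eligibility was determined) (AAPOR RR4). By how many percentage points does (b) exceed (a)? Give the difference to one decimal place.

Numerator: 154 + 10 = 164
Denom: 154 + 10 + 28 + 65 + 13 + 145 = 415
RR2 = 164 / 415 = 0.3952
Eligible (known): 154 + 10 + 28 + 65 + 13 = 270
e = 270 / (270 + 111) = 270 / 381 = 0.7087
e × U: 0.7087 × 145 = 102.76
Denom: 270 + 102.76 = 372.76
RR4 = 164 / 372.76 = 0.4400
Difference = 44.00 − 39.52 = 4.48 percentage points

4.5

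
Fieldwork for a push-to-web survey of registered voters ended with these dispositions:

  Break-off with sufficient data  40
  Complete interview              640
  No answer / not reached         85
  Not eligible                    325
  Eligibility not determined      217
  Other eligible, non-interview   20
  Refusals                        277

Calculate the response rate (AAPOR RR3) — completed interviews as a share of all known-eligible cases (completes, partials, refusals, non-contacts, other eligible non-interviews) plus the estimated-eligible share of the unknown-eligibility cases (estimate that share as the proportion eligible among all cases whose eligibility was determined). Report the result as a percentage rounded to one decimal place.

52.1%

Num = 640
Eligible (known) = 640 + 40 + 277 + 85 + 20 = 1062
e = 1062 / (1062 + 325) = 1062 / 1387 = 0.7657
e × U = 0.7657 × 217 = 166.16
Denom = 1062 + 166.16 = 1228.16
RR3 = 640 / 1228.16 = 0.5211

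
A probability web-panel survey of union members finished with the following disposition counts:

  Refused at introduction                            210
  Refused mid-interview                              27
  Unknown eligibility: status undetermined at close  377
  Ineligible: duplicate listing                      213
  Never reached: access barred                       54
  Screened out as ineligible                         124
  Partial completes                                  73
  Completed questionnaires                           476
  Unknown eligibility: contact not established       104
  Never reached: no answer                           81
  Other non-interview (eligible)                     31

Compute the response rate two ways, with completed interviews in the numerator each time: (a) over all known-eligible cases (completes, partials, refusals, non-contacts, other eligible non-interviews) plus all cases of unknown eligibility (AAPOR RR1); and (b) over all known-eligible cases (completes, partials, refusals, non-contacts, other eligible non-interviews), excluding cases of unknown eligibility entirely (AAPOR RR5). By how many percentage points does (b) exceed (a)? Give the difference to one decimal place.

Refusals = 210 + 27 = 237
No contact after all attempts = 81 + 54 = 135
Unknown if eligible = 104 + 377 = 481
Screened out, ineligible = 124 + 213 = 337
Numerator → 476
Denom → 476 + 73 + 237 + 135 + 31 + 481 = 1433
RR1 = 476 / 1433 = 0.3322
Denom → 476 + 73 + 237 + 135 + 31 = 952
RR5 = 476 / 952 = 0.5000
Difference = 50.00 − 33.22 = 16.78 percentage points

16.8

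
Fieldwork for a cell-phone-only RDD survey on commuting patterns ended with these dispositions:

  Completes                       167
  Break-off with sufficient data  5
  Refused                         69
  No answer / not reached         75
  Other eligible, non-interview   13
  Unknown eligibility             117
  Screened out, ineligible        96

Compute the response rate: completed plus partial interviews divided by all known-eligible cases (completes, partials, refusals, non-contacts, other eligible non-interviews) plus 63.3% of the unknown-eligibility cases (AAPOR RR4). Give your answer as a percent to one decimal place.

Num: 167 + 5 = 172
Known eligible: 167 + 5 + 69 + 75 + 13 = 329
e × U: 0.6330 × 117 = 74.06
Denominator: 329 + 74.06 = 403.06
RR4 = 172 / 403.06 = 0.4267

42.7%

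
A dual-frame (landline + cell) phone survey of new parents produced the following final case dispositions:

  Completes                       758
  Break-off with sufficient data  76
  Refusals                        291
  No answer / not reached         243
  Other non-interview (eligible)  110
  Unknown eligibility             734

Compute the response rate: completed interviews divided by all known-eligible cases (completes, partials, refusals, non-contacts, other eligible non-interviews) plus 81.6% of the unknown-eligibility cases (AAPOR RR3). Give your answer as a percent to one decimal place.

36.5%

Num → 758
Eligible (known) → 758 + 76 + 291 + 243 + 110 = 1478
e × U → 0.8160 × 734 = 598.94
Denominator → 1478 + 598.94 = 2076.94
RR3 = 758 / 2076.94 = 0.3650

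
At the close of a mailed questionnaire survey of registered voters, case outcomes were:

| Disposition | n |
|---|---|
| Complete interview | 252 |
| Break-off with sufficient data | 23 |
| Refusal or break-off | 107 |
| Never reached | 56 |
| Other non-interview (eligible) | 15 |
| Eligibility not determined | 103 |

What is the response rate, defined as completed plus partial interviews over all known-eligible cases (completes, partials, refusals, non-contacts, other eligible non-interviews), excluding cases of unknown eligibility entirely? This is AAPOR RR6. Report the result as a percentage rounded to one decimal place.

60.7%

Top: 252 + 23 = 275
Denom: 252 + 23 + 107 + 56 + 15 = 453
RR6 = 275 / 453 = 0.6071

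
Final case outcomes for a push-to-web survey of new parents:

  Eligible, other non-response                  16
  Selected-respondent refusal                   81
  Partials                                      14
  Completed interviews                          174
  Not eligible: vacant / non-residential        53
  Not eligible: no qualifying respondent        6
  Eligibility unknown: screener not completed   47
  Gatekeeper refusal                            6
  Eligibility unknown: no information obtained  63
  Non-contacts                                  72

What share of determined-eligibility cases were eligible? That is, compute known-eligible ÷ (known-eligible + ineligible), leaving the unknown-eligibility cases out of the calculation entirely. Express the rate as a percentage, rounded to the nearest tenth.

86.0%

Refusals = 6 + 81 = 87
Eligibility not determined = 47 + 63 = 110
Not eligible = 6 + 53 = 59
Eligible (known) → 174 + 14 + 87 + 72 + 16 = 363
e = 363 / (363 + 59) = 363 / 422 = 0.8602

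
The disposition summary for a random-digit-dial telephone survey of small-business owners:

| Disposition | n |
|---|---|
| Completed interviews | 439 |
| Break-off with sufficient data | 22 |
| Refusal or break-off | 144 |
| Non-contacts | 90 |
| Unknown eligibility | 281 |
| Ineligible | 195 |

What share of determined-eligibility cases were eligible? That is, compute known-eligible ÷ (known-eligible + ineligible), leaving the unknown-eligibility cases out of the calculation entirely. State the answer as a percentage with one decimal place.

Known eligible → 439 + 22 + 144 + 90 = 695
e = 695 / (695 + 195) = 695 / 890 = 0.7809

78.1%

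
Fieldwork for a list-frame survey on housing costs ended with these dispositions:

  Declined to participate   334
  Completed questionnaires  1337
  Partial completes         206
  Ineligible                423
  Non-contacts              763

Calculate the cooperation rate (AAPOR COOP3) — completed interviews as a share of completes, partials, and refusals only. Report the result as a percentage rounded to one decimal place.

Top: 1337
Denom: 1337 + 206 + 334 = 1877
COOP3 = 1337 / 1877 = 0.7123

71.2%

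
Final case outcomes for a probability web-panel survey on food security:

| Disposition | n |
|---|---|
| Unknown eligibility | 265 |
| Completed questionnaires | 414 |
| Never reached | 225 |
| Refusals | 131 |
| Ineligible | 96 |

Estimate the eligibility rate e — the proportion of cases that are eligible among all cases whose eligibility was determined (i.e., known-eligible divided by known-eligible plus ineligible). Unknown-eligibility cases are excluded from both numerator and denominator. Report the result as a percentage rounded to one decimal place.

Known eligible → 414 + 131 + 225 = 770
e = 770 / (770 + 96) = 770 / 866 = 0.8891

88.9%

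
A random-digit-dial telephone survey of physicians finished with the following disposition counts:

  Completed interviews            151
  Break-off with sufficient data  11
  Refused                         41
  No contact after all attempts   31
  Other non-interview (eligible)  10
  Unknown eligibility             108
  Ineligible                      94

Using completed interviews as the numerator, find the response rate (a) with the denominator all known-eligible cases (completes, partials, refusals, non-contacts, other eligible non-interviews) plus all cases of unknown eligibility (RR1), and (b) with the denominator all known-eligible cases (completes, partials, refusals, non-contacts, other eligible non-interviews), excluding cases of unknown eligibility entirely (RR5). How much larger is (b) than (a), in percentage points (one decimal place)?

19.0

Num: 151
Denominator: 151 + 11 + 41 + 31 + 10 + 108 = 352
RR1 = 151 / 352 = 0.4290
Denominator: 151 + 11 + 41 + 31 + 10 = 244
RR5 = 151 / 244 = 0.6189
Difference = 61.89 − 42.90 = 18.99 percentage points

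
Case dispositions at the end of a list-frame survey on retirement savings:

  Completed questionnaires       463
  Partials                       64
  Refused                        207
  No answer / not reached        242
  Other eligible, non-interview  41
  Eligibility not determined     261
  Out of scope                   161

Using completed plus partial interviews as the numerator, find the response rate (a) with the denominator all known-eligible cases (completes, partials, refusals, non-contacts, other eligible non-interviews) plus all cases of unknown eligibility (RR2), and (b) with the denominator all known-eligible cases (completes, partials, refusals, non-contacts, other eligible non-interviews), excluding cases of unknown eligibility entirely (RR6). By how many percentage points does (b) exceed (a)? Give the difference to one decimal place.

10.6

Top → 463 + 64 = 527
Denominator → 463 + 64 + 207 + 242 + 41 + 261 = 1278
RR2 = 527 / 1278 = 0.4124
Denominator → 463 + 64 + 207 + 242 + 41 = 1017
RR6 = 527 / 1017 = 0.5182
Difference = 51.82 − 41.24 = 10.58 percentage points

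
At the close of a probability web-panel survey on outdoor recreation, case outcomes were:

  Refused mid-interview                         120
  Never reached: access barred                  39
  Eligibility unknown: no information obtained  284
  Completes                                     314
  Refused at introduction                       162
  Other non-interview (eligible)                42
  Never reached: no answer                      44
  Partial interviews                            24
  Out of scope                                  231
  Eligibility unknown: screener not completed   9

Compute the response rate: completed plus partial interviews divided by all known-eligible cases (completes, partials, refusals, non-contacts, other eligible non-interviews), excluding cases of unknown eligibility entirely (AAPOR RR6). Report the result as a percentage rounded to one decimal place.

45.4%

Refused = 162 + 120 = 282
No contact after all attempts = 44 + 39 = 83
Unknown eligibility = 9 + 284 = 293
Numerator: 314 + 24 = 338
Base: 314 + 24 + 282 + 83 + 42 = 745
RR6 = 338 / 745 = 0.4537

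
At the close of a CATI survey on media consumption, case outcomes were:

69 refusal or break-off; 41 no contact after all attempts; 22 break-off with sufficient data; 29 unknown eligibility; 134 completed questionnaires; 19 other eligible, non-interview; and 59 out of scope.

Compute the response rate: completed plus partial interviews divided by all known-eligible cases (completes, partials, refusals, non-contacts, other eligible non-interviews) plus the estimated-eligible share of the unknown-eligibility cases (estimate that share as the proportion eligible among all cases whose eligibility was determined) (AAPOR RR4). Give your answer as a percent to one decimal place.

50.5%

Num = 134 + 22 = 156
Known eligible = 134 + 22 + 69 + 41 + 19 = 285
e = 285 / (285 + 59) = 285 / 344 = 0.8285
e × U = 0.8285 × 29 = 24.03
Denom = 285 + 24.03 = 309.03
RR4 = 156 / 309.03 = 0.5048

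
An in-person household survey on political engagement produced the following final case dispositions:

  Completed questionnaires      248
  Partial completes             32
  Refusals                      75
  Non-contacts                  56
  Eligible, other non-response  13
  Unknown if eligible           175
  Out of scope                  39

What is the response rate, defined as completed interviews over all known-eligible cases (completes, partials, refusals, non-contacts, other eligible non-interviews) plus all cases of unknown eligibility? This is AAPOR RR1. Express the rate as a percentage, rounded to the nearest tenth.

41.4%

Top: 248
Base: 248 + 32 + 75 + 56 + 13 + 175 = 599
RR1 = 248 / 599 = 0.4140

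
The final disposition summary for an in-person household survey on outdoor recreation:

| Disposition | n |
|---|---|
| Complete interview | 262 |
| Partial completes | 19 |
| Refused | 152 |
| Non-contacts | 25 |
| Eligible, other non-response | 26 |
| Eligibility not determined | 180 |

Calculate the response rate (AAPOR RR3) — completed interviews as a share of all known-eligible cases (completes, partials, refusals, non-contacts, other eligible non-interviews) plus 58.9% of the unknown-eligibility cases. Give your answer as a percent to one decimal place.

44.4%

Top → 262
Eligible (known) → 262 + 19 + 152 + 25 + 26 = 484
Estimated eligible among unknowns → 0.5890 × 180 = 106.02
Base → 484 + 106.02 = 590.02
RR3 = 262 / 590.02 = 0.4441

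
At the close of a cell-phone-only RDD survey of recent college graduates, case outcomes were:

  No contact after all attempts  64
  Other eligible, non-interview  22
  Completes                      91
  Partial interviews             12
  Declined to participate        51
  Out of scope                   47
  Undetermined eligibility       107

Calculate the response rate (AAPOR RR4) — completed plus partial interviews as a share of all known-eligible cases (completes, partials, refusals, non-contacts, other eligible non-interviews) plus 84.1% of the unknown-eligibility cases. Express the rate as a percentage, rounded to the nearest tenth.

31.2%

Top = 91 + 12 = 103
Known eligible = 91 + 12 + 51 + 64 + 22 = 240
e × U = 0.8410 × 107 = 89.99
Denom = 240 + 89.99 = 329.99
RR4 = 103 / 329.99 = 0.3121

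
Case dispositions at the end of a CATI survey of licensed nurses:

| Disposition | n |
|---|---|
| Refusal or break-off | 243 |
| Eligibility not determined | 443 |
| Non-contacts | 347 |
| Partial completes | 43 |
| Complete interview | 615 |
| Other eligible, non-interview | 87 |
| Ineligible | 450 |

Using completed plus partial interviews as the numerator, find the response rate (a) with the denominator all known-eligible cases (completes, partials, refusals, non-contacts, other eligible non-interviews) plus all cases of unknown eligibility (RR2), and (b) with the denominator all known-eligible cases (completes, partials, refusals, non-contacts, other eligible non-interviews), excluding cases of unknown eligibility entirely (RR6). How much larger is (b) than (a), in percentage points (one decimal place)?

12.3

Numerator: 615 + 43 = 658
Denom: 615 + 43 + 243 + 347 + 87 + 443 = 1778
RR2 = 658 / 1778 = 0.3701
Denom: 615 + 43 + 243 + 347 + 87 = 1335
RR6 = 658 / 1335 = 0.4929
Difference = 49.29 − 37.01 = 12.28 percentage points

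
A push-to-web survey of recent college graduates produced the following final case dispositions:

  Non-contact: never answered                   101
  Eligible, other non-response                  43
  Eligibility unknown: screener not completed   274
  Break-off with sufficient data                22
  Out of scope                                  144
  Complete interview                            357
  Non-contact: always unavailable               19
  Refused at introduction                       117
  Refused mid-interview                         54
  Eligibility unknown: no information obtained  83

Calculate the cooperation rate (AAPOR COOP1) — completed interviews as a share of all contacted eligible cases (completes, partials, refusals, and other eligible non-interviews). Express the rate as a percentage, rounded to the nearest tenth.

60.2%

Refused = 117 + 54 = 171
No contact after all attempts = 101 + 19 = 120
Eligibility not determined = 274 + 83 = 357
Top → 357
Denom → 357 + 22 + 171 + 43 = 593
COOP1 = 357 / 593 = 0.6020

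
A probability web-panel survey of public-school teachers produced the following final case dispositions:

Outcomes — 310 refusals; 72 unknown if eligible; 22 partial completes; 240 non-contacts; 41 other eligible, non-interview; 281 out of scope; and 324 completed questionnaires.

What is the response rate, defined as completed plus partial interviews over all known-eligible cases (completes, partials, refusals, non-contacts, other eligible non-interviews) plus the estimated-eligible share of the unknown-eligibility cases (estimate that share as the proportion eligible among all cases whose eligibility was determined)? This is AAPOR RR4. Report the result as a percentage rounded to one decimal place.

Numerator: 324 + 22 = 346
Determined eligible: 324 + 22 + 310 + 240 + 41 = 937
e = 937 / (937 + 281) = 937 / 1218 = 0.7693
Estimated eligible among unknowns: 0.7693 × 72 = 55.39
Denominator: 937 + 55.39 = 992.39
RR4 = 346 / 992.39 = 0.3487

34.9%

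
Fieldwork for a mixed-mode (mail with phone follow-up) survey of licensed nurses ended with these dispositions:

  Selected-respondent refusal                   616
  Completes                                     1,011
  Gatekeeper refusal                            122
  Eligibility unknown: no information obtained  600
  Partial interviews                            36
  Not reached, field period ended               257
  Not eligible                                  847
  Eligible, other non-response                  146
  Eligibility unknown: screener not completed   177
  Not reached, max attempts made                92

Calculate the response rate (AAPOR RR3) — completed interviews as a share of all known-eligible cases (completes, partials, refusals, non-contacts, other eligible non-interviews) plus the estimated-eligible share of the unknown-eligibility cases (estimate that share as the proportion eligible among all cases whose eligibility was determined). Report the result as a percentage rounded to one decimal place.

Refusal or break-off = 122 + 616 = 738
No answer / not reached = 257 + 92 = 349
Eligibility not determined = 177 + 600 = 777
Numerator = 1011
Known eligible = 1011 + 36 + 738 + 349 + 146 = 2280
e = 2280 / (2280 + 847) = 2280 / 3127 = 0.7291
Eligible share of unknowns = 0.7291 × 777 = 566.51
Base = 2280 + 566.51 = 2846.51
RR3 = 1011 / 2846.51 = 0.3552

35.5%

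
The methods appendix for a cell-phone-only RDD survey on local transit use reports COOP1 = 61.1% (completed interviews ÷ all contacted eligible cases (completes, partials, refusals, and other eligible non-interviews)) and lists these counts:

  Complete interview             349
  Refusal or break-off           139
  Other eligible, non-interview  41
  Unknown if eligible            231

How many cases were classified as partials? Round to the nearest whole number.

COOP1 = 349 / D = 0.611
D = 349 / 0.611 = 571.2
Remaining denominator categories sum to 529
partials = 571.2 − 529 ≈ 42

42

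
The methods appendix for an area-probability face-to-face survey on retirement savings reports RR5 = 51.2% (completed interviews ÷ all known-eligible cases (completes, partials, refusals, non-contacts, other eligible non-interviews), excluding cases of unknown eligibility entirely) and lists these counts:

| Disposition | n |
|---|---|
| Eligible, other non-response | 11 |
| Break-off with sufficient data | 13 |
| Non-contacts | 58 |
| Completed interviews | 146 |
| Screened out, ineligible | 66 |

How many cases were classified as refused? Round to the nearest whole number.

RR5 = 146 / D = 0.512
D = 146 / 0.512 = 285.2
Other denominator terms total 228
refused = 285.2 − 228 ≈ 57

57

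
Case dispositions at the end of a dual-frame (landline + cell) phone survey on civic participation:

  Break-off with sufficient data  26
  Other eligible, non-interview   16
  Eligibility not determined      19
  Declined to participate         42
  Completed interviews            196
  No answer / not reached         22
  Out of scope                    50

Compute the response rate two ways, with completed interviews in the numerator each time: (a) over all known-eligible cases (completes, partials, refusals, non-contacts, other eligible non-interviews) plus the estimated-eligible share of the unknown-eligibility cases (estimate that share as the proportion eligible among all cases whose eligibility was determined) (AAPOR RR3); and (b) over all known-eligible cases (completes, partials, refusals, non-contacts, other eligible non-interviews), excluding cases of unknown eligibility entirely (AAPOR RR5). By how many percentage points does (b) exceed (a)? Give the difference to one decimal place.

Num = 196
Eligible (known) = 196 + 26 + 42 + 22 + 16 = 302
e = 302 / (302 + 50) = 302 / 352 = 0.8580
Eligible share of unknowns = 0.8580 × 19 = 16.30
Base = 302 + 16.30 = 318.30
RR3 = 196 / 318.30 = 0.6158
Base = 196 + 26 + 42 + 22 + 16 = 302
RR5 = 196 / 302 = 0.6490
Difference = 64.90 − 61.58 = 3.32 percentage points

3.3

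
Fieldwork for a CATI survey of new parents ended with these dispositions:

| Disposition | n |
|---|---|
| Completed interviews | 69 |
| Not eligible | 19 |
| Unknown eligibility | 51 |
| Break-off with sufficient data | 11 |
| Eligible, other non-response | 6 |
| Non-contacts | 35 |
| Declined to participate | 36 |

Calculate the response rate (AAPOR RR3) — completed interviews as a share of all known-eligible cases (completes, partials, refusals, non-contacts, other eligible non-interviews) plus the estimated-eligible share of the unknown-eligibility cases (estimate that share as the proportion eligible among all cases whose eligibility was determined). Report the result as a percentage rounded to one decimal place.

34.1%

Num = 69
Eligible (known) = 69 + 11 + 36 + 35 + 6 = 157
e = 157 / (157 + 19) = 157 / 176 = 0.8920
e × U = 0.8920 × 51 = 45.49
Base = 157 + 45.49 = 202.49
RR3 = 69 / 202.49 = 0.3408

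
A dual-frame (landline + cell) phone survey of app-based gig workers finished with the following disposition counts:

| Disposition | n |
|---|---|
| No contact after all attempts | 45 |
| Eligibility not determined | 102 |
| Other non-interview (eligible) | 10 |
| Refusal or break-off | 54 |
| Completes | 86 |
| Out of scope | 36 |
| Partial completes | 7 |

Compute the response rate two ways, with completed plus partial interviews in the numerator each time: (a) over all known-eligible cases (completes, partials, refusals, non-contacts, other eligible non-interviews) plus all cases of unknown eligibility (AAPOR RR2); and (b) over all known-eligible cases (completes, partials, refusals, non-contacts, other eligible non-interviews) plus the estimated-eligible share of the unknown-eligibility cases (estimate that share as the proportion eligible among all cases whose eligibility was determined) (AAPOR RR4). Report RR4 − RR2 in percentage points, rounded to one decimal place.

Numerator = 86 + 7 = 93
Base = 86 + 7 + 54 + 45 + 10 + 102 = 304
RR2 = 93 / 304 = 0.3059
Eligible (known) = 86 + 7 + 54 + 45 + 10 = 202
e = 202 / (202 + 36) = 202 / 238 = 0.8487
Eligible share of unknowns = 0.8487 × 102 = 86.57
Base = 202 + 86.57 = 288.57
RR4 = 93 / 288.57 = 0.3223
Difference = 32.23 − 30.59 = 1.64 percentage points

1.6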